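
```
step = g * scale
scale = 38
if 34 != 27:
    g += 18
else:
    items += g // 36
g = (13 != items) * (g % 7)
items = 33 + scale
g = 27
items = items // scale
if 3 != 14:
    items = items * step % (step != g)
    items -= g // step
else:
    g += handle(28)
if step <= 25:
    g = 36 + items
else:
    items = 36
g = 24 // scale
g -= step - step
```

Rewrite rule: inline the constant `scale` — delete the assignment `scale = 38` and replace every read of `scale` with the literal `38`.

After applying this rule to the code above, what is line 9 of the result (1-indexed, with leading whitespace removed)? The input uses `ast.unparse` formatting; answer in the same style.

Transformed code:
step = g * 38
if 34 != 27:
    g += 18
else:
    items += g // 36
g = (13 != items) * (g % 7)
items = 33 + 38
g = 27
items = items // 38
if 3 != 14:
    items = items * step % (step != g)
    items -= g // step
else:
    g += handle(28)
if step <= 25:
    g = 36 + items
else:
    items = 36
g = 24 // 38
g -= step - step

items = items // 38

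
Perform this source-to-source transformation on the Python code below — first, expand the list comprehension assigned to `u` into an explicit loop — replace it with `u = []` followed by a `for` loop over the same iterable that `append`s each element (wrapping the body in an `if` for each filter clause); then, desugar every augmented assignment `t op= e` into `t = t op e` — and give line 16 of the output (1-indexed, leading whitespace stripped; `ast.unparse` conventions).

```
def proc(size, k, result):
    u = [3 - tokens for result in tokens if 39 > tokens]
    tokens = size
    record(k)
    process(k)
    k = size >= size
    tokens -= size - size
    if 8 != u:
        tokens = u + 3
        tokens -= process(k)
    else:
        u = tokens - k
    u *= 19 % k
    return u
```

u = u * (19 % k)

Transformed code:
def proc(size, k, result):
    u = []
    for result in tokens:
        if 39 > tokens:
            u.append(3 - tokens)
    tokens = size
    record(k)
    process(k)
    k = size >= size
    tokens = tokens - (size - size)
    if 8 != u:
        tokens = u + 3
        tokens = tokens - process(k)
    else:
        u = tokens - k
    u = u * (19 % k)
    return u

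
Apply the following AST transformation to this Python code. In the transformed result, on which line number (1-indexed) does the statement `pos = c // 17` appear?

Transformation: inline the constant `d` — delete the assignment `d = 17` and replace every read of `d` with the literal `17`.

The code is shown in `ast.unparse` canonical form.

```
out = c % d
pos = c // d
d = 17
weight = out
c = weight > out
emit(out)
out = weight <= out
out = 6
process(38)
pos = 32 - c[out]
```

Transformed code:
out = c % 17
pos = c // 17
weight = out
c = weight > out
emit(out)
out = weight <= out
out = 6
process(38)
pos = 32 - c[out]

2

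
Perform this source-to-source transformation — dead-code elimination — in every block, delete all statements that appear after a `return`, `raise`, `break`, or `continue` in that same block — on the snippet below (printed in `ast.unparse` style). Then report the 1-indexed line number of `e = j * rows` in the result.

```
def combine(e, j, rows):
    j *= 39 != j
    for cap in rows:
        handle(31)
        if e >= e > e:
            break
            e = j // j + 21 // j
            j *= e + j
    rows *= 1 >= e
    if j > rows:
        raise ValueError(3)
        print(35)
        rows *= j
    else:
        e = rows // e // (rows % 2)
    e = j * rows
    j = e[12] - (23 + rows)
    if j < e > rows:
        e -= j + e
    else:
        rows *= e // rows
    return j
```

12

Transformed code:
def combine(e, j, rows):
    j *= 39 != j
    for cap in rows:
        handle(31)
        if e >= e > e:
            break
    rows *= 1 >= e
    if j > rows:
        raise ValueError(3)
    else:
        e = rows // e // (rows % 2)
    e = j * rows
    j = e[12] - (23 + rows)
    if j < e > rows:
        e -= j + e
    else:
        rows *= e // rows
    return j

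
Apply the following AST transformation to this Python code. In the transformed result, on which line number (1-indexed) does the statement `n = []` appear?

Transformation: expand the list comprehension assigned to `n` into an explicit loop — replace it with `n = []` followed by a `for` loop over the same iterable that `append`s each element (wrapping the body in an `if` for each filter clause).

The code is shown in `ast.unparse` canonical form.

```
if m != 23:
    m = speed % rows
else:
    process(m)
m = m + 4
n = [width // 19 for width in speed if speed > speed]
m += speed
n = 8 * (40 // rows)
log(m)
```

6

Transformed code:
if m != 23:
    m = speed % rows
else:
    process(m)
m = m + 4
n = []
for width in speed:
    if speed > speed:
        n.append(width // 19)
m += speed
n = 8 * (40 // rows)
log(m)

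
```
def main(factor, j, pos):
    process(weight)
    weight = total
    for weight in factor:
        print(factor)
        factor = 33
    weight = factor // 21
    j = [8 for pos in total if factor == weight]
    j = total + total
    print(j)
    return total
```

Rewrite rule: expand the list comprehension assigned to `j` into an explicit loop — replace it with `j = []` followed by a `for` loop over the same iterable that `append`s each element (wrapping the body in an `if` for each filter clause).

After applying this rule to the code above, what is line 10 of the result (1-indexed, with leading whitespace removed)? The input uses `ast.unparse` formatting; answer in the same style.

if factor == weight:

Transformed code:
def main(factor, j, pos):
    process(weight)
    weight = total
    for weight in factor:
        print(factor)
        factor = 33
    weight = factor // 21
    j = []
    for pos in total:
        if factor == weight:
            j.append(8)
    j = total + total
    print(j)
    return total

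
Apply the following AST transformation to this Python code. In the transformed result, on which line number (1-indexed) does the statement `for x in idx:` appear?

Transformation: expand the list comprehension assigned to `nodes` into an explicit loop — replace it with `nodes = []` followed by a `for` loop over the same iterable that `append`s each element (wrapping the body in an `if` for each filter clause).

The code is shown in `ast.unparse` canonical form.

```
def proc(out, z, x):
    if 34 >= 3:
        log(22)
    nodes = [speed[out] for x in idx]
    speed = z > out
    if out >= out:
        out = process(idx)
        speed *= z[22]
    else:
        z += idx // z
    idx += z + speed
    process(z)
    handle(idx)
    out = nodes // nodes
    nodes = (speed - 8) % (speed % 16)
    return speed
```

5

Transformed code:
def proc(out, z, x):
    if 34 >= 3:
        log(22)
    nodes = []
    for x in idx:
        nodes.append(speed[out])
    speed = z > out
    if out >= out:
        out = process(idx)
        speed *= z[22]
    else:
        z += idx // z
    idx += z + speed
    process(z)
    handle(idx)
    out = nodes // nodes
    nodes = (speed - 8) % (speed % 16)
    return speed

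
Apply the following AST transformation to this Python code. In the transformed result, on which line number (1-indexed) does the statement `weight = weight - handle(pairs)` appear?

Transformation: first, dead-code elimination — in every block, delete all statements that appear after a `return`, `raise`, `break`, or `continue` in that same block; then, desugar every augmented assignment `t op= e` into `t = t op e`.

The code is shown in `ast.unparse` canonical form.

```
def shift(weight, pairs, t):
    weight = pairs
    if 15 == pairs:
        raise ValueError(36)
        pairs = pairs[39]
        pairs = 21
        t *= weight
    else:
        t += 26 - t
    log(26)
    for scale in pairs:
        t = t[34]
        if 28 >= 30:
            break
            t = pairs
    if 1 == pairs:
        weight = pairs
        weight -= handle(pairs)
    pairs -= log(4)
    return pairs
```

Transformed code:
def shift(weight, pairs, t):
    weight = pairs
    if 15 == pairs:
        raise ValueError(36)
    else:
        t = t + (26 - t)
    log(26)
    for scale in pairs:
        t = t[34]
        if 28 >= 30:
            break
    if 1 == pairs:
        weight = pairs
        weight = weight - handle(pairs)
    pairs = pairs - log(4)
    return pairs

14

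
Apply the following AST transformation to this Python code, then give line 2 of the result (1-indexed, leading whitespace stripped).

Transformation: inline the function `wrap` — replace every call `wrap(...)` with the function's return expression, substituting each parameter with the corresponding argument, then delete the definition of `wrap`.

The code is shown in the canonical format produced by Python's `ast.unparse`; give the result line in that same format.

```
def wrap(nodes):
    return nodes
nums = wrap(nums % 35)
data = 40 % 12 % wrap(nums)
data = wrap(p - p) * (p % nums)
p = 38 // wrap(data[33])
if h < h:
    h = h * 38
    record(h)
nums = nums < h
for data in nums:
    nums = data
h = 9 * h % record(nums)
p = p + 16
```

data = 40 % 12 % nums

Transformed code:
nums = nums % 35
data = 40 % 12 % nums
data = (p - p) * (p % nums)
p = 38 // data[33]
if h < h:
    h = h * 38
    record(h)
nums = nums < h
for data in nums:
    nums = data
h = 9 * h % record(nums)
p = p + 16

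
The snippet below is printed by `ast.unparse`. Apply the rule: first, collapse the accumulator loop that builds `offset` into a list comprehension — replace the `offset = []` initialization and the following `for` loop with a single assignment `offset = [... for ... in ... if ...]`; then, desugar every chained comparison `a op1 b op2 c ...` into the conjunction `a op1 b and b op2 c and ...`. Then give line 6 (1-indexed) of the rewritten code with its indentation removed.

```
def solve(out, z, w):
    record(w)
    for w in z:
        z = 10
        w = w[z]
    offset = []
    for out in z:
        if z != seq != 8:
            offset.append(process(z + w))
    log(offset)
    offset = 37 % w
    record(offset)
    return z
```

Transformed code:
def solve(out, z, w):
    record(w)
    for w in z:
        z = 10
        w = w[z]
    offset = [process(z + w) for out in z if z != seq and seq != 8]
    log(offset)
    offset = 37 % w
    record(offset)
    return z

offset = [process(z + w) for out in z if z != seq and seq != 8]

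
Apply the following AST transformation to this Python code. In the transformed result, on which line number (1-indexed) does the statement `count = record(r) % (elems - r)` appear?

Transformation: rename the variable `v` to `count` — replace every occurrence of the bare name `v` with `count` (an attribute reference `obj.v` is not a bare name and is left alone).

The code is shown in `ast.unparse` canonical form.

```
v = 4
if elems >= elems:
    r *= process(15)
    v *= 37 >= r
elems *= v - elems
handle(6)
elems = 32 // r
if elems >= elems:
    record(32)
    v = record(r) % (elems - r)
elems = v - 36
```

10

Transformed code:
count = 4
if elems >= elems:
    r *= process(15)
    count *= 37 >= r
elems *= count - elems
handle(6)
elems = 32 // r
if elems >= elems:
    record(32)
    count = record(r) % (elems - r)
elems = count - 36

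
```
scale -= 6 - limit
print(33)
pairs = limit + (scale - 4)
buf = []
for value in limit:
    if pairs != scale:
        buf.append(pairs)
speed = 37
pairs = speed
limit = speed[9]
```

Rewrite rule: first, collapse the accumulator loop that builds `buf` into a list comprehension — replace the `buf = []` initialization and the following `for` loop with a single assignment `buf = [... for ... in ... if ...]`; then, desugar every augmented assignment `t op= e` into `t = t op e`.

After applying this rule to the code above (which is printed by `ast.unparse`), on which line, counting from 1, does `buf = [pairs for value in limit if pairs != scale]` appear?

4

Transformed code:
scale = scale - (6 - limit)
print(33)
pairs = limit + (scale - 4)
buf = [pairs for value in limit if pairs != scale]
speed = 37
pairs = speed
limit = speed[9]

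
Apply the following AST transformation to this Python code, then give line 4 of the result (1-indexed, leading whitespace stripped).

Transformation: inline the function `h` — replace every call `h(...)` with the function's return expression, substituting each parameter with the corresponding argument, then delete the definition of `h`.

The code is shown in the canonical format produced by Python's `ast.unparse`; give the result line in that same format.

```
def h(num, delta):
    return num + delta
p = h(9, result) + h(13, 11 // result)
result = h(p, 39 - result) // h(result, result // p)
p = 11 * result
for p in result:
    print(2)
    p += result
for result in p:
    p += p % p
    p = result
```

Transformed code:
p = 9 + result + (13 + 11 // result)
result = (p + (39 - result)) // (result + result // p)
p = 11 * result
for p in result:
    print(2)
    p += result
for result in p:
    p += p % p
    p = result

for p in result:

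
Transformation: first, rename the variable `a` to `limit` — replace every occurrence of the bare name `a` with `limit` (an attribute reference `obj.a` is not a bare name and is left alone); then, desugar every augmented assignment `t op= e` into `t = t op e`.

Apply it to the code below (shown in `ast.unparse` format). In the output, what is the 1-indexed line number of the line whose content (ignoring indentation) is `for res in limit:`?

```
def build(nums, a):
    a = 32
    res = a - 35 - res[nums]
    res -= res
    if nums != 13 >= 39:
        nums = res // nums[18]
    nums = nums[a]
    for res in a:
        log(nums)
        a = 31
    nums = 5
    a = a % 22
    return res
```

Transformed code:
def build(nums, limit):
    limit = 32
    res = limit - 35 - res[nums]
    res = res - res
    if nums != 13 >= 39:
        nums = res // nums[18]
    nums = nums[limit]
    for res in limit:
        log(nums)
        limit = 31
    nums = 5
    limit = limit % 22
    return res

8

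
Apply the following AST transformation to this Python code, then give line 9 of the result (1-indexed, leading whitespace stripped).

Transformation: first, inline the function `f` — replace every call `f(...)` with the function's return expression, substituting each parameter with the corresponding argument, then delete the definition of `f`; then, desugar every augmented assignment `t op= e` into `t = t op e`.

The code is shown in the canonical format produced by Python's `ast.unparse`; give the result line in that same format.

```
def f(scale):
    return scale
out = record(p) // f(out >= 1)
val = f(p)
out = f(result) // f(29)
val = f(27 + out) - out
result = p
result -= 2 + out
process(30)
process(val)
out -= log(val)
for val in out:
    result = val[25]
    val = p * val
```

Transformed code:
out = record(p) // (out >= 1)
val = p
out = result // 29
val = 27 + out - out
result = p
result = result - (2 + out)
process(30)
process(val)
out = out - log(val)
for val in out:
    result = val[25]
    val = p * val

out = out - log(val)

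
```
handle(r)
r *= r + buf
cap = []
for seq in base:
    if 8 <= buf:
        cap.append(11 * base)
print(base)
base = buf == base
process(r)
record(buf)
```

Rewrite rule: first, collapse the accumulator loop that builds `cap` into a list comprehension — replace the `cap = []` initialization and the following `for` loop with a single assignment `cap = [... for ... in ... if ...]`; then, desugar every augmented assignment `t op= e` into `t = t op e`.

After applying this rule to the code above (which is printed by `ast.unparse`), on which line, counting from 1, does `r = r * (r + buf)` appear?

Transformed code:
handle(r)
r = r * (r + buf)
cap = [11 * base for seq in base if 8 <= buf]
print(base)
base = buf == base
process(r)
record(buf)

2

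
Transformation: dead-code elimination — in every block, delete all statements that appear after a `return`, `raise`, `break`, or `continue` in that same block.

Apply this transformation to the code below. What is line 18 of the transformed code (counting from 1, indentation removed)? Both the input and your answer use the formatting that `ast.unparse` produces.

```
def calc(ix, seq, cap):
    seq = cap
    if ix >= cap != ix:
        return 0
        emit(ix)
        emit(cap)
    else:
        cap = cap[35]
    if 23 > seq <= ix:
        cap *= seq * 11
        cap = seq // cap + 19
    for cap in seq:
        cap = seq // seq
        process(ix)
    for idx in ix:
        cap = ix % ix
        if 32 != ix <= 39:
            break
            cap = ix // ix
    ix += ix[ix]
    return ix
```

return ix

Transformed code:
def calc(ix, seq, cap):
    seq = cap
    if ix >= cap != ix:
        return 0
    else:
        cap = cap[35]
    if 23 > seq <= ix:
        cap *= seq * 11
        cap = seq // cap + 19
    for cap in seq:
        cap = seq // seq
        process(ix)
    for idx in ix:
        cap = ix % ix
        if 32 != ix <= 39:
            break
    ix += ix[ix]
    return ix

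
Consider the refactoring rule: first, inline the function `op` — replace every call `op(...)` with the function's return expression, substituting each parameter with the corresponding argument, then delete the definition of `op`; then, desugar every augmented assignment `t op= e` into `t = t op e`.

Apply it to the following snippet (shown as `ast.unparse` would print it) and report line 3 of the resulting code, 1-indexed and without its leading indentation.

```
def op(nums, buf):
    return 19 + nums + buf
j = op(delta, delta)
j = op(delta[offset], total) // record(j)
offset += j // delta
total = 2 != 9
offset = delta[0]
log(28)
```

offset = offset + j // delta

Transformed code:
j = 19 + delta + delta
j = (19 + delta[offset] + total) // record(j)
offset = offset + j // delta
total = 2 != 9
offset = delta[0]
log(28)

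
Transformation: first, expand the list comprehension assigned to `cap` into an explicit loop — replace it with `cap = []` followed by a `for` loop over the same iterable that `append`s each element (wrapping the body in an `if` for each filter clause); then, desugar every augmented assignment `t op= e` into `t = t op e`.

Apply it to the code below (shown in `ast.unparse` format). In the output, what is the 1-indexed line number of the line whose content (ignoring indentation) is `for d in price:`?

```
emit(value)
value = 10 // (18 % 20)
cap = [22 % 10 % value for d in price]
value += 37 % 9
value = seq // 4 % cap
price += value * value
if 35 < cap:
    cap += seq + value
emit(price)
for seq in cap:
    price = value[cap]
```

4

Transformed code:
emit(value)
value = 10 // (18 % 20)
cap = []
for d in price:
    cap.append(22 % 10 % value)
value = value + 37 % 9
value = seq // 4 % cap
price = price + value * value
if 35 < cap:
    cap = cap + (seq + value)
emit(price)
for seq in cap:
    price = value[cap]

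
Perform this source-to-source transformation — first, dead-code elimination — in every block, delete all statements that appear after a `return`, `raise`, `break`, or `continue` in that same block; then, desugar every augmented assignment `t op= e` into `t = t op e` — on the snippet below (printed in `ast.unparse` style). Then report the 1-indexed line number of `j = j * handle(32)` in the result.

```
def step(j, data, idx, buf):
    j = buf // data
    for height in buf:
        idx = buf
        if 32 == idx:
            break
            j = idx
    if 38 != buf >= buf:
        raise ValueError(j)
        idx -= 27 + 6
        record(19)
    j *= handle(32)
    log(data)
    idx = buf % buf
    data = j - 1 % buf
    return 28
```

Transformed code:
def step(j, data, idx, buf):
    j = buf // data
    for height in buf:
        idx = buf
        if 32 == idx:
            break
    if 38 != buf >= buf:
        raise ValueError(j)
    j = j * handle(32)
    log(data)
    idx = buf % buf
    data = j - 1 % buf
    return 28

9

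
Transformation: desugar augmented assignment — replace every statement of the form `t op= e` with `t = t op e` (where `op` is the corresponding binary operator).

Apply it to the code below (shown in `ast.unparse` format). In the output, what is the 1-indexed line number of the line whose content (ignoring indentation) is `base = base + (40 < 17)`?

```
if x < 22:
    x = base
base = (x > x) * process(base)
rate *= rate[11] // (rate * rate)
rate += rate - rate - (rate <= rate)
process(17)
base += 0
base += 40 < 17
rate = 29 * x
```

8

Transformed code:
if x < 22:
    x = base
base = (x > x) * process(base)
rate = rate * (rate[11] // (rate * rate))
rate = rate + (rate - rate - (rate <= rate))
process(17)
base = base + 0
base = base + (40 < 17)
rate = 29 * x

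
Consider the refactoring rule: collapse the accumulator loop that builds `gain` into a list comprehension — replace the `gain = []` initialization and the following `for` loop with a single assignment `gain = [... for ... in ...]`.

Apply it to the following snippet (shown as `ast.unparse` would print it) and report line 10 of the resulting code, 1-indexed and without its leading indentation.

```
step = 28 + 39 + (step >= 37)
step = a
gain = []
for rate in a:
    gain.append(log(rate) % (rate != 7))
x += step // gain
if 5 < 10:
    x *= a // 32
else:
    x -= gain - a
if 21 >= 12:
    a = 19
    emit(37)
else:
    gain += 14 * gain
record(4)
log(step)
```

Transformed code:
step = 28 + 39 + (step >= 37)
step = a
gain = [log(rate) % (rate != 7) for rate in a]
x += step // gain
if 5 < 10:
    x *= a // 32
else:
    x -= gain - a
if 21 >= 12:
    a = 19
    emit(37)
else:
    gain += 14 * gain
record(4)
log(step)

a = 19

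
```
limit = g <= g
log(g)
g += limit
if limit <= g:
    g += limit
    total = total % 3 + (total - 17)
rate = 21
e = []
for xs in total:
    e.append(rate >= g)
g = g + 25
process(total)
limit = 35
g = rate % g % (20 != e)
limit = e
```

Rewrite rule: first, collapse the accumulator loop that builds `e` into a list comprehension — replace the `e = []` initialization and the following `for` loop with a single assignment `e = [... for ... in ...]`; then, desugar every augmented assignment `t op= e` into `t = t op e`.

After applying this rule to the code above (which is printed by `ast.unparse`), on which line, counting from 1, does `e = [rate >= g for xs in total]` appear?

Transformed code:
limit = g <= g
log(g)
g = g + limit
if limit <= g:
    g = g + limit
    total = total % 3 + (total - 17)
rate = 21
e = [rate >= g for xs in total]
g = g + 25
process(total)
limit = 35
g = rate % g % (20 != e)
limit = e

8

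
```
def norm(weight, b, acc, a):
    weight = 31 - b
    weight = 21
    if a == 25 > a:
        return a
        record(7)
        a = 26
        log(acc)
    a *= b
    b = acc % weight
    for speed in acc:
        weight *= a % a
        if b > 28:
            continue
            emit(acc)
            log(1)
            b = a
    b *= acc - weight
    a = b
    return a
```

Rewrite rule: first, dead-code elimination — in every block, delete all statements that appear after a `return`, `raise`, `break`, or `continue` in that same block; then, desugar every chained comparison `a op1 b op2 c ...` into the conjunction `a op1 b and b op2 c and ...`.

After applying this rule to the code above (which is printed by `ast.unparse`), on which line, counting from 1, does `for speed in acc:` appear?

8

Transformed code:
def norm(weight, b, acc, a):
    weight = 31 - b
    weight = 21
    if a == 25 and 25 > a:
        return a
    a *= b
    b = acc % weight
    for speed in acc:
        weight *= a % a
        if b > 28:
            continue
    b *= acc - weight
    a = b
    return a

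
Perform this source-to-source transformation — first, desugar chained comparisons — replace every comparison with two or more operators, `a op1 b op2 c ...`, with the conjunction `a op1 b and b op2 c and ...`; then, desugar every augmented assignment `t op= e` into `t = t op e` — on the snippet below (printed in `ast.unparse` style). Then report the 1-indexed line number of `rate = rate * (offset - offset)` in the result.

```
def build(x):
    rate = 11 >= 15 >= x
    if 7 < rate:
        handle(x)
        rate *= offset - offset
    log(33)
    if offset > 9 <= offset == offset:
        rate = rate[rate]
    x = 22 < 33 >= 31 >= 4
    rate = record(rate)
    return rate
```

Transformed code:
def build(x):
    rate = 11 >= 15 and 15 >= x
    if 7 < rate:
        handle(x)
        rate = rate * (offset - offset)
    log(33)
    if offset > 9 and 9 <= offset and (offset == offset):
        rate = rate[rate]
    x = 22 < 33 and 33 >= 31 and (31 >= 4)
    rate = record(rate)
    return rate

5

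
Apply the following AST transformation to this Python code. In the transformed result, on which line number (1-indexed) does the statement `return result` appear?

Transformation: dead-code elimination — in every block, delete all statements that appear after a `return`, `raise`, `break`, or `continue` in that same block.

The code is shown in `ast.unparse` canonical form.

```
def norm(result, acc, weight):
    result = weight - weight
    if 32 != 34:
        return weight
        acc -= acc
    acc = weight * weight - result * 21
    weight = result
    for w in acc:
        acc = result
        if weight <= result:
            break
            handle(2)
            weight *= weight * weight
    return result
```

Transformed code:
def norm(result, acc, weight):
    result = weight - weight
    if 32 != 34:
        return weight
    acc = weight * weight - result * 21
    weight = result
    for w in acc:
        acc = result
        if weight <= result:
            break
    return result

11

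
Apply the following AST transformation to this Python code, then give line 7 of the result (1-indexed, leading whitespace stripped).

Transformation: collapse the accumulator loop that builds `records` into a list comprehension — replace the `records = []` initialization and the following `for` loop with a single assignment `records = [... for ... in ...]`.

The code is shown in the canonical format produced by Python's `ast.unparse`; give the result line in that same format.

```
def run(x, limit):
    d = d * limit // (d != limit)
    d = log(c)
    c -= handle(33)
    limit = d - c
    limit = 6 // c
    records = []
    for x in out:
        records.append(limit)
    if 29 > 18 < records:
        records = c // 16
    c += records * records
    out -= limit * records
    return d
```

Transformed code:
def run(x, limit):
    d = d * limit // (d != limit)
    d = log(c)
    c -= handle(33)
    limit = d - c
    limit = 6 // c
    records = [limit for x in out]
    if 29 > 18 < records:
        records = c // 16
    c += records * records
    out -= limit * records
    return d

records = [limit for x in out]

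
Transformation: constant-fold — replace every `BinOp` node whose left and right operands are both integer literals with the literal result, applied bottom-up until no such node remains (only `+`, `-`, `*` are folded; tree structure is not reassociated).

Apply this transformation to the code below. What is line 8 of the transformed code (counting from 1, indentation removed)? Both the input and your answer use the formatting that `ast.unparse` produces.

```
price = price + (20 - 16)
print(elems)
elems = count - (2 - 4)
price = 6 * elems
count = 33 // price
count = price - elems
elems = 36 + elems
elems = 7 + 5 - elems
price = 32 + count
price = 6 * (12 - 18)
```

Transformed code:
price = price + 4
print(elems)
elems = count - -2
price = 6 * elems
count = 33 // price
count = price - elems
elems = 36 + elems
elems = 12 - elems
price = 32 + count
price = -36

elems = 12 - elems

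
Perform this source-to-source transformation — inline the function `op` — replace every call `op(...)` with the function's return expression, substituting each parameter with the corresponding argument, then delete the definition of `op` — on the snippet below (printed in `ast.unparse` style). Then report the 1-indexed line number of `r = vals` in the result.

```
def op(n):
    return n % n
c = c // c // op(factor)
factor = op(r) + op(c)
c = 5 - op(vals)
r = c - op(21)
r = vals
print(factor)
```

Transformed code:
c = c // c // (factor % factor)
factor = r % r + c % c
c = 5 - vals % vals
r = c - 21 % 21
r = vals
print(factor)

5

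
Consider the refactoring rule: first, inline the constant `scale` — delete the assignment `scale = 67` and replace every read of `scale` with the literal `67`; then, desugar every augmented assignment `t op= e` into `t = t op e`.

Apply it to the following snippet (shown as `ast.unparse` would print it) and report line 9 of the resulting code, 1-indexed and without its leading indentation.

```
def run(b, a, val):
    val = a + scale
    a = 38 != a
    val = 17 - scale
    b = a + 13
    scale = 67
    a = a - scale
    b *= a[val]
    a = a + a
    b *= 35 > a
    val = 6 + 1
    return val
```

Transformed code:
def run(b, a, val):
    val = a + 67
    a = 38 != a
    val = 17 - 67
    b = a + 13
    a = a - 67
    b = b * a[val]
    a = a + a
    b = b * (35 > a)
    val = 6 + 1
    return val

b = b * (35 > a)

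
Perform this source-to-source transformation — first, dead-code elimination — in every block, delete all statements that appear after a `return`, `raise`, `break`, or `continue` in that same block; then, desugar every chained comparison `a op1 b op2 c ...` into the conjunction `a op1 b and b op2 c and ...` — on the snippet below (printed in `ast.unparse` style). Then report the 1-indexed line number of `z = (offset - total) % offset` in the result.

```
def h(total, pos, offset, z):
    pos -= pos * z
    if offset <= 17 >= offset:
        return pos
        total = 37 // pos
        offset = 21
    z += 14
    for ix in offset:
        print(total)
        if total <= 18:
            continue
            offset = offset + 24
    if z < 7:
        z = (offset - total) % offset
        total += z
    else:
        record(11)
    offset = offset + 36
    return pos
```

11

Transformed code:
def h(total, pos, offset, z):
    pos -= pos * z
    if offset <= 17 and 17 >= offset:
        return pos
    z += 14
    for ix in offset:
        print(total)
        if total <= 18:
            continue
    if z < 7:
        z = (offset - total) % offset
        total += z
    else:
        record(11)
    offset = offset + 36
    return pos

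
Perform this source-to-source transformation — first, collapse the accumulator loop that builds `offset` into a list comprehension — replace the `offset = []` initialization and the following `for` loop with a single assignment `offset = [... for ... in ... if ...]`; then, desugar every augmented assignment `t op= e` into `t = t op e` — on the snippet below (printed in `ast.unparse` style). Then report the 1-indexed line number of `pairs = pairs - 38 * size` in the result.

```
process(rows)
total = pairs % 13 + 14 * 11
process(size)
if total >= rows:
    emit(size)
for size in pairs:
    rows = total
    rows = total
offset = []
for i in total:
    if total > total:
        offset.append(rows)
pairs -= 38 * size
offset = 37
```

10

Transformed code:
process(rows)
total = pairs % 13 + 14 * 11
process(size)
if total >= rows:
    emit(size)
for size in pairs:
    rows = total
    rows = total
offset = [rows for i in total if total > total]
pairs = pairs - 38 * size
offset = 37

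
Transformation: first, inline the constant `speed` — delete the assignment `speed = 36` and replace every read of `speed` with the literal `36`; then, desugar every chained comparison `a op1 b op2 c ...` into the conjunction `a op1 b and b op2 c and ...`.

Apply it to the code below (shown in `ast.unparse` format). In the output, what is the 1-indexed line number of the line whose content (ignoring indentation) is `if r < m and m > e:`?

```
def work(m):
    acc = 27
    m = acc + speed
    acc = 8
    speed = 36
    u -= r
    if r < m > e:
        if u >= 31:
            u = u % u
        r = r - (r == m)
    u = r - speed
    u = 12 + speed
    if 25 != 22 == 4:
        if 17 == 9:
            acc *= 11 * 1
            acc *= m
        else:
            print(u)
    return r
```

Transformed code:
def work(m):
    acc = 27
    m = acc + 36
    acc = 8
    u -= r
    if r < m and m > e:
        if u >= 31:
            u = u % u
        r = r - (r == m)
    u = r - 36
    u = 12 + 36
    if 25 != 22 and 22 == 4:
        if 17 == 9:
            acc *= 11 * 1
            acc *= m
        else:
            print(u)
    return r

6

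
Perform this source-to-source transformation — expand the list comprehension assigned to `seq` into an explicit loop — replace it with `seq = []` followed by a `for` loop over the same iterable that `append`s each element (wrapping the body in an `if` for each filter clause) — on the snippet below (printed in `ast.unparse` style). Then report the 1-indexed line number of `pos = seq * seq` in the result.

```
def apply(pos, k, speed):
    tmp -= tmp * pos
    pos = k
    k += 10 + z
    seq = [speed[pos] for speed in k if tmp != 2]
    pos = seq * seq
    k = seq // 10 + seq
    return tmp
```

Transformed code:
def apply(pos, k, speed):
    tmp -= tmp * pos
    pos = k
    k += 10 + z
    seq = []
    for speed in k:
        if tmp != 2:
            seq.append(speed[pos])
    pos = seq * seq
    k = seq // 10 + seq
    return tmp

9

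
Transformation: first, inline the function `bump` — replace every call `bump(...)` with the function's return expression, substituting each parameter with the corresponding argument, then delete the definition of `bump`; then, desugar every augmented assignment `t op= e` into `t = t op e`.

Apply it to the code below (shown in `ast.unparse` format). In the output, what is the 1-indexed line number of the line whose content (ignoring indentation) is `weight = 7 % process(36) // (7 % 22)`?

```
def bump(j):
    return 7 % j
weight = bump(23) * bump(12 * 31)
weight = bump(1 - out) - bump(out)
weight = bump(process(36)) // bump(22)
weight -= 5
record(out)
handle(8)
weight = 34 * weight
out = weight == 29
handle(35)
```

Transformed code:
weight = 7 % 23 * (7 % (12 * 31))
weight = 7 % (1 - out) - 7 % out
weight = 7 % process(36) // (7 % 22)
weight = weight - 5
record(out)
handle(8)
weight = 34 * weight
out = weight == 29
handle(35)

3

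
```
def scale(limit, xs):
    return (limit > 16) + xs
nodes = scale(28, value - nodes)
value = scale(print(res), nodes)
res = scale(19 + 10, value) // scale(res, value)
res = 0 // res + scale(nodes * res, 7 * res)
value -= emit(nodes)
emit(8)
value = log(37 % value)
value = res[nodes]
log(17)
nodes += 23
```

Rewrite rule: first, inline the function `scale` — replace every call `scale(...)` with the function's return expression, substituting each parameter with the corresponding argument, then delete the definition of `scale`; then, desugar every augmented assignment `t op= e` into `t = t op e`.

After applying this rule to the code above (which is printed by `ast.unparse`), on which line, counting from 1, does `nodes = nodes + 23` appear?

Transformed code:
nodes = (28 > 16) + (value - nodes)
value = (print(res) > 16) + nodes
res = ((19 + 10 > 16) + value) // ((res > 16) + value)
res = 0 // res + ((nodes * res > 16) + 7 * res)
value = value - emit(nodes)
emit(8)
value = log(37 % value)
value = res[nodes]
log(17)
nodes = nodes + 23

10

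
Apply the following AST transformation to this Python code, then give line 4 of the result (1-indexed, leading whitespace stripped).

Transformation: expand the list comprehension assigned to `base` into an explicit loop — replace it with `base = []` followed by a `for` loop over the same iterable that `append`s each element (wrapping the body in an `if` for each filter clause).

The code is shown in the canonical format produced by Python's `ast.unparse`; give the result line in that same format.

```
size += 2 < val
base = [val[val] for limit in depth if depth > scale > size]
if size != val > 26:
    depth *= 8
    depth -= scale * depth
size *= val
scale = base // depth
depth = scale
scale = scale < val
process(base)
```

Transformed code:
size += 2 < val
base = []
for limit in depth:
    if depth > scale > size:
        base.append(val[val])
if size != val > 26:
    depth *= 8
    depth -= scale * depth
size *= val
scale = base // depth
depth = scale
scale = scale < val
process(base)

if depth > scale > size:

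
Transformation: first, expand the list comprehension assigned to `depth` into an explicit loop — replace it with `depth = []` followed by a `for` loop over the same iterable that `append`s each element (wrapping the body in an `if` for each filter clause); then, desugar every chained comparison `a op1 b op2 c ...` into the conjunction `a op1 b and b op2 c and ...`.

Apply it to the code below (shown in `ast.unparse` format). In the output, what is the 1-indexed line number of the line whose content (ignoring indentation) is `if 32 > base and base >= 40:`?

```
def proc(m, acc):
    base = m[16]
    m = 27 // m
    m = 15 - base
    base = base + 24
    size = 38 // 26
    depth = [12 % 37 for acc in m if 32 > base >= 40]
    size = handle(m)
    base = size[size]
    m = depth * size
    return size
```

Transformed code:
def proc(m, acc):
    base = m[16]
    m = 27 // m
    m = 15 - base
    base = base + 24
    size = 38 // 26
    depth = []
    for acc in m:
        if 32 > base and base >= 40:
            depth.append(12 % 37)
    size = handle(m)
    base = size[size]
    m = depth * size
    return size

9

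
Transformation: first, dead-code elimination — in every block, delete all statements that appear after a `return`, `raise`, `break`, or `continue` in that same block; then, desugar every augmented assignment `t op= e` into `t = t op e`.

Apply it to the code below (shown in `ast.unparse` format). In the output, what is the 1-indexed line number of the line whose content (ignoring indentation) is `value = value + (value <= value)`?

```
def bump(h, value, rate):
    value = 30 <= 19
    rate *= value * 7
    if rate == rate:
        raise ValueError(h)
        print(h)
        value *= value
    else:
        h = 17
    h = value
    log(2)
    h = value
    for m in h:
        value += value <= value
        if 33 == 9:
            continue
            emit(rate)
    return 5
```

Transformed code:
def bump(h, value, rate):
    value = 30 <= 19
    rate = rate * (value * 7)
    if rate == rate:
        raise ValueError(h)
    else:
        h = 17
    h = value
    log(2)
    h = value
    for m in h:
        value = value + (value <= value)
        if 33 == 9:
            continue
    return 5

12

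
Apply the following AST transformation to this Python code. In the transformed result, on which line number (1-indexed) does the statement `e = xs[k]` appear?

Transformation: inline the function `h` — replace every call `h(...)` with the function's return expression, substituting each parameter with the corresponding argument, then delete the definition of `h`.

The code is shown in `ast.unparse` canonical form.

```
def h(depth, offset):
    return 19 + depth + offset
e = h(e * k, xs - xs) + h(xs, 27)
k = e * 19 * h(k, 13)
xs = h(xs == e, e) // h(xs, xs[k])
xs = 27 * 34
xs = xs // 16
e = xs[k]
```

Transformed code:
e = 19 + e * k + (xs - xs) + (19 + xs + 27)
k = e * 19 * (19 + k + 13)
xs = (19 + (xs == e) + e) // (19 + xs + xs[k])
xs = 27 * 34
xs = xs // 16
e = xs[k]

6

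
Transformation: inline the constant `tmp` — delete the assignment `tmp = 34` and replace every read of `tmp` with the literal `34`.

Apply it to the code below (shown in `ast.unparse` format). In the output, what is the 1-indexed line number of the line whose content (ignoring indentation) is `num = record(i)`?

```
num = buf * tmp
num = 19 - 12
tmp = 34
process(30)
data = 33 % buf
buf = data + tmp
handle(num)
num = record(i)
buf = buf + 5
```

Transformed code:
num = buf * 34
num = 19 - 12
process(30)
data = 33 % buf
buf = data + 34
handle(num)
num = record(i)
buf = buf + 5

7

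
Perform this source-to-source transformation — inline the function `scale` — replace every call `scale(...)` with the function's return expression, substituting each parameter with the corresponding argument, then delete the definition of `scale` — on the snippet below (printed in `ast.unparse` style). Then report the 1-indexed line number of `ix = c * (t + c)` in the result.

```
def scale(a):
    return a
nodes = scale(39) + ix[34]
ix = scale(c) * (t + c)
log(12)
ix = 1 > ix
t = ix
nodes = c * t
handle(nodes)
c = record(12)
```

2

Transformed code:
nodes = 39 + ix[34]
ix = c * (t + c)
log(12)
ix = 1 > ix
t = ix
nodes = c * t
handle(nodes)
c = record(12)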